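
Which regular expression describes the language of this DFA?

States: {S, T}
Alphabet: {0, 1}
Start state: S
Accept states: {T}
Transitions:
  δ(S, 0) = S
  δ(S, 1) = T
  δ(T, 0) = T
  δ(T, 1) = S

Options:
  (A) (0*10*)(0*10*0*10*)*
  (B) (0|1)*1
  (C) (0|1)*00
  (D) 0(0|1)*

Check each option against the DFA on short strings; one disagreement eliminates an option:
  (A) (0*10*)(0*10*0*10*)*: agrees with the DFA on every string of length ≤ 6
  (B) (0|1)*1: on '10' the DFA goes S → T → T and accepts (T ∈ Accept), but the regex does not match it → eliminate
  (C) (0|1)*00: on '1' the DFA goes S → T and accepts (T ∈ Accept), but the regex does not match it → eliminate
  (D) 0(0|1)*: on '0' the DFA goes S → S and rejects (S ∉ Accept), but the regex matches it → eliminate
Only (A) is consistent with the DFA.
(A) (0*10*)(0*10*0*10*)*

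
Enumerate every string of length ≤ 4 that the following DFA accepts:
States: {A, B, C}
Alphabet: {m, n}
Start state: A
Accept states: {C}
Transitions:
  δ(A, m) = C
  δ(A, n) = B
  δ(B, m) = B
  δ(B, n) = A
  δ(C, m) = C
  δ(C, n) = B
m, mm, mmm, nnm, mmmm, mnnm, nmnm, nnmm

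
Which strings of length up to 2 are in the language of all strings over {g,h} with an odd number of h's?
h, gh, hg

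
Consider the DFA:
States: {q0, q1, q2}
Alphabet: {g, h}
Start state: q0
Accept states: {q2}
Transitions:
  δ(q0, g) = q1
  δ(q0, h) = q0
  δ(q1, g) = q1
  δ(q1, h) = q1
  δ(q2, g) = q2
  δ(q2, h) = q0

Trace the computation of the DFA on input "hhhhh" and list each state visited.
read 'h': q0 → q0
  read 'h': q0 → q0
  read 'h': q0 → q0
  read 'h': q0 → q0
  read 'h': q0 → q0
q0 -> q0 -> q0 -> q0 -> q0 -> q0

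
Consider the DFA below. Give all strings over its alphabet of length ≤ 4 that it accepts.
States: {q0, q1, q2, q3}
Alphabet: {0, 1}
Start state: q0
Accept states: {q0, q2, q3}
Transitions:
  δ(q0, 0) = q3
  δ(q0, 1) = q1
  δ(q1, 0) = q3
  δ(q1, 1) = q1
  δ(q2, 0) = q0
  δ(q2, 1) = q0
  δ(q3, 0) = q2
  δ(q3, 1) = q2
ε, 0, 00, 01, 10, 000, 001, 010, 011, 100, 101, 110, 0000, 0010, 0100, 0110, 1000, 1001, 1010, 1011, 1100, 1101, 1110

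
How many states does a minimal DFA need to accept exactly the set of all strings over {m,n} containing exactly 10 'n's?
By Myhill–Nerode, count the distinguishable equivalence classes: 12 classes — having seen 0, 1, …, 10, or >10 copies of 'n'; the count-10 class is the only accepting one and >10 is dead.
12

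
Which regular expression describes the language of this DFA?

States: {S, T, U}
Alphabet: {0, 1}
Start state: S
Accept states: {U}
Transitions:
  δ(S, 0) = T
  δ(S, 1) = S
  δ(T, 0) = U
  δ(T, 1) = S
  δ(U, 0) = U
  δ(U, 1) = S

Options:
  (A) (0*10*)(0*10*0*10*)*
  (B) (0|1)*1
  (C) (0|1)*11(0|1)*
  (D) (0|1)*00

Check each option against the DFA on short strings; one disagreement eliminates an option:
  (A) (0*10*)(0*10*0*10*)*: on '1' the DFA goes S → S and rejects (S ∉ Accept), but the regex matches it → eliminate
  (B) (0|1)*1: on '1' the DFA goes S → S and rejects (S ∉ Accept), but the regex matches it → eliminate
  (C) (0|1)*11(0|1)*: on '00' the DFA goes S → T → U and accepts (U ∈ Accept), but the regex does not match it → eliminate
  (D) (0|1)*00: agrees with the DFA on every string of length ≤ 6
Only (D) is consistent with the DFA.
(D) (0|1)*00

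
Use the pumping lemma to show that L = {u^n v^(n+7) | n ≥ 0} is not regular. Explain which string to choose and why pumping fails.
Assume L is regular with pumping length p. Idea: pumping the u-block breaks the fixed offset of 7.
Choose s = u^p v^(p+7) ∈ L. By the pumping lemma, s = xyz with |xy| ≤ p, |y| > 0, so y = u^k with k ≥ 1. Then xy²z = u^(p+k) v^(p+7). For this to be in L we would need p+7 = (p+k)+7, i.e. k = 0, contradicting k ≥ 1. So xy²z ∉ L.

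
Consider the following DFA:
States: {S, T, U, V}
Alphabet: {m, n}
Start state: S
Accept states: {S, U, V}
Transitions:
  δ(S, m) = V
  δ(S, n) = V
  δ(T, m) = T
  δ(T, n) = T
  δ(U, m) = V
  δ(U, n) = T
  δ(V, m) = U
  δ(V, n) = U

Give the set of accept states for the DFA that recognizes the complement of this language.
Complement accept states = All states \ Original accept states
= {S, T, U, V} \ {S, U, V}
{T}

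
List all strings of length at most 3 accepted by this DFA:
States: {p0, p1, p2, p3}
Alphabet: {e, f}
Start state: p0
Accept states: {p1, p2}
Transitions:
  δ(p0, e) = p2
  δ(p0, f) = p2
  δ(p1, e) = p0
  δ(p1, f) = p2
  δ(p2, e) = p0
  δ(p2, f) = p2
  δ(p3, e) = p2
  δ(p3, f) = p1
e, f, ef, ff, eee, eef, eff, fee, fef, fff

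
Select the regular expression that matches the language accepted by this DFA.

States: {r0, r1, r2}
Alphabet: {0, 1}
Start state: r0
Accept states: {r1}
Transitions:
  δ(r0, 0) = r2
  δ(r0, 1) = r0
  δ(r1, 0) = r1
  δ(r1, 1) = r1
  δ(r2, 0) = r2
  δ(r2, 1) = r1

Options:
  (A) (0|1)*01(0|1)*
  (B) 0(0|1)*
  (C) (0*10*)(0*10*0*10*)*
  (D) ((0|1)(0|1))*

Check each option against the DFA on short strings; one disagreement eliminates an option:
  (A) (0|1)*01(0|1)*: agrees with the DFA on every string of length ≤ 6
  (B) 0(0|1)*: on '0' the DFA goes r0 → r2 and rejects (r2 ∉ Accept), but the regex matches it → eliminate
  (C) (0*10*)(0*10*0*10*)*: on '1' the DFA goes r0 → r0 and rejects (r0 ∉ Accept), but the regex matches it → eliminate
  (D) ((0|1)(0|1))*: on ε the DFA stays in r0 and rejects (r0 ∉ Accept), but the regex matches it → eliminate
Only (A) is consistent with the DFA.
(A) (0|1)*01(0|1)*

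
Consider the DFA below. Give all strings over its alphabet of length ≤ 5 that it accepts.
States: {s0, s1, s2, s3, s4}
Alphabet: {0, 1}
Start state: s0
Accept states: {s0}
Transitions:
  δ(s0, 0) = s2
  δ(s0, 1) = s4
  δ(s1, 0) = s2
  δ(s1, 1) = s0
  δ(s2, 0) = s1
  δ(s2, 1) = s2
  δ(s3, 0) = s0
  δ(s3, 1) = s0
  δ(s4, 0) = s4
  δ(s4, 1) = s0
ε, 11, 001, 101, 0101, 1001, 1111, 00001, 00111, 01101, 10001, 10111, 11001, 11101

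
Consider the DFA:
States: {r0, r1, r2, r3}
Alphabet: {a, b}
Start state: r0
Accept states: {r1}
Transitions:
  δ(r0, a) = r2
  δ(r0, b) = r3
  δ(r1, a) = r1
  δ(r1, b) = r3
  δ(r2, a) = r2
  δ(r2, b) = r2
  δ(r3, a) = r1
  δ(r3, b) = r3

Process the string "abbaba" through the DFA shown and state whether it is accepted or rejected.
Processing string "abbaba":
  r0 --a--> r2
  r2 --b--> r2
  r2 --b--> r2
  r2 --a--> r2
  r2 --b--> r2
  r2 --a--> r2
Final state: r2
Accept states: {r1}
No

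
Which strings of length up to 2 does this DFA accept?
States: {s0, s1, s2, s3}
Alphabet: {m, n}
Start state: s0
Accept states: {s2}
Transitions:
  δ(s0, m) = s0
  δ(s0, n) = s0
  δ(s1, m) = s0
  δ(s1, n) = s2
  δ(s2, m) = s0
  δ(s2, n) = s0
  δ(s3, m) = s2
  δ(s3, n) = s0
None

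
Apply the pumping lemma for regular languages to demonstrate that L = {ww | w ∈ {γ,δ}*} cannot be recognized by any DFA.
Assume L is regular with pumping length p. Idea: pumping the leading γ-block breaks the equality of the two halves.
Choose s = γ^p δ γ^p δ ∈ L (with w = γ^p δ). |s| = 2p+2 ≥ p. By the pumping lemma, s = xyz with |xy| ≤ p, |y| > 0, so y = γ^k with k ≥ 1, in the first γ-block. Then xy²z = γ^(p+k) δ γ^p δ, of length 2p+2+k. If k is odd this length is odd, so it cannot be of the form ww. If k is even, each half has length p+1+k/2 ≤ p+k, so the first half lies entirely inside the leading γ-block and contains no δ, while the second half ends in δ; the halves differ. Either way xy²z ∉ L.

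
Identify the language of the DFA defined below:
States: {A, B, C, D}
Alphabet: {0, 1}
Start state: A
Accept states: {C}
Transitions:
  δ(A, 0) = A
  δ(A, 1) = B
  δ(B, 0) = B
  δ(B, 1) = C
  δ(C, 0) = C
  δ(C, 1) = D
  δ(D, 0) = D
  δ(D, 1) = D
Testing a few strings:
  '0011' → accept
  '110' → accept
  '00' → reject
  '1010' → accept
State roles: A=zero 1's; B=one 1; C=two 1's; D=≥ three 1's (dead)
All binary strings containing exactly two 1's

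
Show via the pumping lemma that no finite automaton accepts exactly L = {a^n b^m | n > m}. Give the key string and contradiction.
Assume L is regular with pumping length p. Idea: pumping down the a-block drops the a-count to at most the b-count.
Choose s = a^(p+1) b^p ∈ L (|s| = 2p+1 ≥ p). By the pumping lemma, s = xyz with |xy| ≤ p, |y| > 0, so y = a^k with k ≥ 1. Take i = 0: xz = a^(p+1−k) b^p. Since k ≥ 1, p+1−k ≤ p, so the number of a's is no longer strictly greater than the number of b's, hence xz ∉ L.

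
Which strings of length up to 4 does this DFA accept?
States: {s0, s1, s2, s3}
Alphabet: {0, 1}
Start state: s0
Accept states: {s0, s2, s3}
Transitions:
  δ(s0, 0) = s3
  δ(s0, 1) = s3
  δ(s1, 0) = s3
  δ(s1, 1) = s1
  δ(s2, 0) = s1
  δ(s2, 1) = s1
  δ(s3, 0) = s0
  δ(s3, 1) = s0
ε, 0, 1, 00, 01, 10, 11, 000, 001, 010, 011, 100, 101, 110, 111, 0000, 0001, 0010, 0011, 0100, 0101, 0110, 0111, 1000, 1001, 1010, 1011, 1100, 1101, 1110, 1111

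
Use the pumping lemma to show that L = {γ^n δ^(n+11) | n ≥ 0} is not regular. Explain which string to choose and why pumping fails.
Assume L is regular with pumping length p. Idea: pumping the γ-block breaks the fixed offset of 11.
Choose s = γ^p δ^(p+11) ∈ L. By the pumping lemma, s = xyz with |xy| ≤ p, |y| > 0, so y = γ^k with k ≥ 1. Then xy²z = γ^(p+k) δ^(p+11). For this to be in L we would need p+11 = (p+k)+11, i.e. k = 0, contradicting k ≥ 1. So xy²z ∉ L.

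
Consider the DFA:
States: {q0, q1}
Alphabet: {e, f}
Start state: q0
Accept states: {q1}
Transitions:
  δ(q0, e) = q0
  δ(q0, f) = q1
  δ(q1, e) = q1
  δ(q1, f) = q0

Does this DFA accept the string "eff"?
Processing string "eff":
  q0 --e--> q0
  q0 --f--> q1
  q1 --f--> q0
Final state: q0
Accept states: {q1}
No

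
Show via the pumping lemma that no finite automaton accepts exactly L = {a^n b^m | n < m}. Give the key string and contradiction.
Assume L is regular with pumping length p. Idea: pumping up the a-block makes the a-count reach the b-count.
Choose s = a^p b^(p+1) ∈ L. By the pumping lemma, s = xyz with |xy| ≤ p, |y| > 0, so y = a^k with k ≥ 1. Then xy²z = a^(p+k) b^(p+1). Since p+k ≥ p+1, the number of a's is no longer strictly less than the number of b's, so xy²z ∉ L.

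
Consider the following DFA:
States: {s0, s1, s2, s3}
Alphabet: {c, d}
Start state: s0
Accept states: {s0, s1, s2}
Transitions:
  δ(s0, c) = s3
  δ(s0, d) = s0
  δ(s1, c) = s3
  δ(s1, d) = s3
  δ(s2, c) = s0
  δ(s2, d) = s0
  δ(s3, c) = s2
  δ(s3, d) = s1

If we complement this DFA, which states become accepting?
Complement accept states = All states \ Original accept states
= {s0, s1, s2, s3} \ {s0, s1, s2}
{s3}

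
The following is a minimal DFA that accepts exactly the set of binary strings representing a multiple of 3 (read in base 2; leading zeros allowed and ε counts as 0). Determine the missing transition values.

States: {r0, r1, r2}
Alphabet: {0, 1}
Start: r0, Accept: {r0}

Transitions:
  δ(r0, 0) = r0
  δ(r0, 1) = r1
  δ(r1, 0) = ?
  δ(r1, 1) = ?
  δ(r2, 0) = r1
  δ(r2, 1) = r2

From the language and accept set, identify what each state tracks — r0: value ≡ 0 (mod 3); r1: value ≡ 1 (mod 3); r2: value ≡ 2 (mod 3).
Each missing δ(q, a) is the state matching the new tracked value after reading a.
δ(r1, 0) = r2; δ(r1, 1) = r0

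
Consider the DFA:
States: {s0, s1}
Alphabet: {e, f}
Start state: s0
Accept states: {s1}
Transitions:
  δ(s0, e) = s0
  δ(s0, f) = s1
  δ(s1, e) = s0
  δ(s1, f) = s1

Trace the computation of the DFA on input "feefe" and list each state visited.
read 'f': s0 → s1
  read 'e': s1 → s0
  read 'e': s0 → s0
  read 'f': s0 → s1
  read 'e': s1 → s0
s0 -> s1 -> s0 -> s0 -> s1 -> s0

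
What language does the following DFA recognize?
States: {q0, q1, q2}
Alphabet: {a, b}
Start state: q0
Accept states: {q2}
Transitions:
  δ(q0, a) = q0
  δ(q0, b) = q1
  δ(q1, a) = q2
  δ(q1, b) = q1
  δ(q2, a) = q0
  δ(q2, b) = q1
Testing a few strings:
  'a' → reject
  'baaa' → reject
  'aabb' → reject
  'ba' → accept
State roles: q0=no suffix match; q1=one trailing b; q2=suffix is ba
All strings over {a,b} ending with ba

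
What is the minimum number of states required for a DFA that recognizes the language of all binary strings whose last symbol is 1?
By Myhill–Nerode, count the distinguishable equivalence classes: 2^1 = 2 classes — the DFA must remember the last 1 symbol read; every pair of distinct length-1 suffixes is distinguishable by some continuation.
2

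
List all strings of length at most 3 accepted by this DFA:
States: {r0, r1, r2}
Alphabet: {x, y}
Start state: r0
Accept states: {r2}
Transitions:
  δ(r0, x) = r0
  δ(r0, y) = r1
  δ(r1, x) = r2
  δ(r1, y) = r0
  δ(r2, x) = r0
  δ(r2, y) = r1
yx, xyx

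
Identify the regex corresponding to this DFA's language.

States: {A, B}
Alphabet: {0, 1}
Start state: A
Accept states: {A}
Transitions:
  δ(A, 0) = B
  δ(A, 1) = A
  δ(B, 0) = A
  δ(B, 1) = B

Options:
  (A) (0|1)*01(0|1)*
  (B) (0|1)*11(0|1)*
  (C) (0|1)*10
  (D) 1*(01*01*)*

Check each option against the DFA on short strings; one disagreement eliminates an option:
  (A) (0|1)*01(0|1)*: on ε the DFA stays in A and accepts (A ∈ Accept), but the regex does not match it → eliminate
  (B) (0|1)*11(0|1)*: on ε the DFA stays in A and accepts (A ∈ Accept), but the regex does not match it → eliminate
  (C) (0|1)*10: on ε the DFA stays in A and accepts (A ∈ Accept), but the regex does not match it → eliminate
  (D) 1*(01*01*)*: agrees with the DFA on every string of length ≤ 6
Only (D) is consistent with the DFA.
(D) 1*(01*01*)*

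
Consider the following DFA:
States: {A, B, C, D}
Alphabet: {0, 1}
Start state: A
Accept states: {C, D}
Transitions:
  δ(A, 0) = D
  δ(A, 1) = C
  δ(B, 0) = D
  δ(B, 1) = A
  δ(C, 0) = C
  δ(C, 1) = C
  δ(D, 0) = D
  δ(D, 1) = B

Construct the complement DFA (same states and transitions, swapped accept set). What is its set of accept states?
Complement accept states = All states \ Original accept states
= {A, B, C, D} \ {C, D}
{A, B}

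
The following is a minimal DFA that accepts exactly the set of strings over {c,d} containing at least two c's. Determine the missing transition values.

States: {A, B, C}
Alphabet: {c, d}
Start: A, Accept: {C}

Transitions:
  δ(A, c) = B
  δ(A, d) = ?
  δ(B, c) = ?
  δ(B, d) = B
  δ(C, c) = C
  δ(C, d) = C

From the language and accept set, identify what each state tracks — A: zero c's seen; B: one c seen; C: ≥ two c's seen.
Each missing δ(q, a) is the state matching the new tracked value after reading a.
δ(A, d) = A; δ(B, c) = C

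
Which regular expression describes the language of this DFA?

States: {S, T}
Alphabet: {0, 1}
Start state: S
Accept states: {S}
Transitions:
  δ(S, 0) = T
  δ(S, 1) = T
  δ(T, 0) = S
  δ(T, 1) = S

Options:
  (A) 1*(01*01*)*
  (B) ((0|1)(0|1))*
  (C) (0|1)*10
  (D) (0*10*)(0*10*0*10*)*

Check each option against the DFA on short strings; one disagreement eliminates an option:
  (A) 1*(01*01*)*: on '1' the DFA goes S → T and rejects (T ∉ Accept), but the regex matches it → eliminate
  (B) ((0|1)(0|1))*: agrees with the DFA on every string of length ≤ 6
  (C) (0|1)*10: on ε the DFA stays in S and accepts (S ∈ Accept), but the regex does not match it → eliminate
  (D) (0*10*)(0*10*0*10*)*: on ε the DFA stays in S and accepts (S ∈ Accept), but the regex does not match it → eliminate
Only (B) is consistent with the DFA.
(B) ((0|1)(0|1))*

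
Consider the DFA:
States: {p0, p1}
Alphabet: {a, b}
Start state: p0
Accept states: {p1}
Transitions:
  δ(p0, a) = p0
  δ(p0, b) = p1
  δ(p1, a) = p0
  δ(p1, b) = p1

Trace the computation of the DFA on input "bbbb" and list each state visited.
read 'b': p0 → p1
  read 'b': p1 → p1
  read 'b': p1 → p1
  read 'b': p1 → p1
p0 -> p1 -> p1 -> p1 -> p1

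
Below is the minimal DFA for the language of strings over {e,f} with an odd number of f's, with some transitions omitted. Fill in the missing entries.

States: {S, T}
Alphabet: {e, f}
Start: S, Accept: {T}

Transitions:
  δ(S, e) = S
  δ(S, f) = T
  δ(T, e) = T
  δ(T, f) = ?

From the language and accept set, identify what each state tracks — S: even number of f's so far; T: odd number of f's so far.
Each missing δ(q, a) is the state matching the new tracked value after reading a.
δ(T, f) = S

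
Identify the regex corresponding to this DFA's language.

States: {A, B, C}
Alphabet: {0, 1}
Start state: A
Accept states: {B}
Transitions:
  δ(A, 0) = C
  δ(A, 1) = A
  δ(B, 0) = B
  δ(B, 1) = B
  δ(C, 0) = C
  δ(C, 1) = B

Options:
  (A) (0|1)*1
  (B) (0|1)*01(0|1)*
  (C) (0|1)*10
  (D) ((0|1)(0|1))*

Check each option against the DFA on short strings; one disagreement eliminates an option:
  (A) (0|1)*1: on '1' the DFA goes A → A and rejects (A ∉ Accept), but the regex matches it → eliminate
  (B) (0|1)*01(0|1)*: agrees with the DFA on every string of length ≤ 6
  (C) (0|1)*10: on '01' the DFA goes A → C → B and accepts (B ∈ Accept), but the regex does not match it → eliminate
  (D) ((0|1)(0|1))*: on ε the DFA stays in A and rejects (A ∉ Accept), but the regex matches it → eliminate
Only (B) is consistent with the DFA.
(B) (0|1)*01(0|1)*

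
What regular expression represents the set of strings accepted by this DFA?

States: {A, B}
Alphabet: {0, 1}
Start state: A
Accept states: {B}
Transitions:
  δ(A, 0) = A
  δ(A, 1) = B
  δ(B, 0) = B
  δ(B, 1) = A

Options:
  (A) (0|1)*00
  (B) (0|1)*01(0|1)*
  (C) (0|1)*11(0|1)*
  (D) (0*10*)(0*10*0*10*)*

Check each option against the DFA on short strings; one disagreement eliminates an option:
  (A) (0|1)*00: on '1' the DFA goes A → B and accepts (B ∈ Accept), but the regex does not match it → eliminate
  (B) (0|1)*01(0|1)*: on '1' the DFA goes A → B and accepts (B ∈ Accept), but the regex does not match it → eliminate
  (C) (0|1)*11(0|1)*: on '1' the DFA goes A → B and accepts (B ∈ Accept), but the regex does not match it → eliminate
  (D) (0*10*)(0*10*0*10*)*: agrees with the DFA on every string of length ≤ 6
Only (D) is consistent with the DFA.
(D) (0*10*)(0*10*0*10*)*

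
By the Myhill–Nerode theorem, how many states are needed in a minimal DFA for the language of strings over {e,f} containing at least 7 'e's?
By Myhill–Nerode, count the distinguishable equivalence classes: 8 classes — having seen 0, 1, …, 6, or ≥7 copies of 'e'; any two classes i < j (j ≤ 7) are distinguished by the string e^(7−j), which takes class j to 7 copies (accepted) but leaves class i below 7 (rejected).
8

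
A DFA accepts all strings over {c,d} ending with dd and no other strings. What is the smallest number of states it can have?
By Myhill–Nerode, count the distinguishable equivalence classes: 3 classes — one per longest suffix of the input that is a prefix of 'dd' (lengths 0 through 2); only the length-2 class is accepting.
3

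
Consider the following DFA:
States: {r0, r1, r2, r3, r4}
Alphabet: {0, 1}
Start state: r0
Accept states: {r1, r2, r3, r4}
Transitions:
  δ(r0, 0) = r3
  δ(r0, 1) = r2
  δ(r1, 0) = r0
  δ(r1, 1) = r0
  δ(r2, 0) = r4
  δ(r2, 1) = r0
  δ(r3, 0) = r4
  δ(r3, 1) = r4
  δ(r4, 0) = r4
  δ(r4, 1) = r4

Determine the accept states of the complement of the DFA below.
Complement accept states = All states \ Original accept states
= {r0, r1, r2, r3, r4} \ {r1, r2, r3, r4}
{r0}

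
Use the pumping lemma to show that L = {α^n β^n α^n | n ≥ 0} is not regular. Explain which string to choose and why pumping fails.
Assume L is regular with pumping length p. Idea: pumping the first α-block unbalances it against the other two.
Choose s = α^p β^p α^p ∈ L (|s| = 3p ≥ p). By the pumping lemma, s = xyz with |xy| ≤ p, |y| > 0, so y = α^k with k ≥ 1, inside the first α-block. Then xy²z = α^(p+k) β^p α^p. The first block has length p+k ≠ p, so the three block lengths are no longer equal and xy²z ∉ L.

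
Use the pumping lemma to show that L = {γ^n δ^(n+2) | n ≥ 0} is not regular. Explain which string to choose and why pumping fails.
Assume L is regular with pumping length p. Idea: pumping the γ-block breaks the fixed offset of 2.
Choose s = γ^p δ^(p+2) ∈ L. By the pumping lemma, s = xyz with |xy| ≤ p, |y| > 0, so y = γ^k with k ≥ 1. Then xy²z = γ^(p+k) δ^(p+2). For this to be in L we would need p+2 = (p+k)+2, i.e. k = 0, contradicting k ≥ 1. So xy²z ∉ L.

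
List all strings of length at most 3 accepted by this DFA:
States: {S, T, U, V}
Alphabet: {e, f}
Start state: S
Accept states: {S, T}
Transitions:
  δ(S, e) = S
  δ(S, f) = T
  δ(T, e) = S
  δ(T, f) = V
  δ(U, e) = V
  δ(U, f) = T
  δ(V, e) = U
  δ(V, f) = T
ε, e, f, ee, ef, fe, eee, eef, efe, fee, fef, fff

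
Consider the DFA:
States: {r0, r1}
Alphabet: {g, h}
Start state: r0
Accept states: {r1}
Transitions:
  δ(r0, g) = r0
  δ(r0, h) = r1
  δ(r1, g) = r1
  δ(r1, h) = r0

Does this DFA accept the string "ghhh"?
Processing string "ghhh":
  r0 --g--> r0
  r0 --h--> r1
  r1 --h--> r0
  r0 --h--> r1
Final state: r1
Accept states: {r1}
Yes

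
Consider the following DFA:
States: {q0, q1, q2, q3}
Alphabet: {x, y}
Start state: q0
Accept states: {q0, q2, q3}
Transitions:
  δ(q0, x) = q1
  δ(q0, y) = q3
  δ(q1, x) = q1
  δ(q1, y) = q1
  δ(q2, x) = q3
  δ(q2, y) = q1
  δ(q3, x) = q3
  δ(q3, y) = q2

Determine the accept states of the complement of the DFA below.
Complement accept states = All states \ Original accept states
= {q0, q1, q2, q3} \ {q0, q2, q3}
{q1}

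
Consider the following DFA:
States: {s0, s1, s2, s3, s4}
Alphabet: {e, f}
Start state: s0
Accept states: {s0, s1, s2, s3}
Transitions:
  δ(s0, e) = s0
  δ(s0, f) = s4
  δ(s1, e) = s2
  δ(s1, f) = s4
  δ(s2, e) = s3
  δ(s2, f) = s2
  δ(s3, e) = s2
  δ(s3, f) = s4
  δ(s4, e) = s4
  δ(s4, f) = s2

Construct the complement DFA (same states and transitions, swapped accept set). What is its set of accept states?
Complement accept states = All states \ Original accept states
= {s0, s1, s2, s3, s4} \ {s0, s1, s2, s3}
{s4}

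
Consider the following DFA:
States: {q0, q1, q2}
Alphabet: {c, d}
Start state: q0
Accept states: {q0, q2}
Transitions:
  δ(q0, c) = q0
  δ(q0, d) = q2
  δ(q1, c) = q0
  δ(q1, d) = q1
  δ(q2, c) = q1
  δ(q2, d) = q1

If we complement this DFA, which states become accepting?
Complement accept states = All states \ Original accept states
= {q0, q1, q2} \ {q0, q2}
{q1}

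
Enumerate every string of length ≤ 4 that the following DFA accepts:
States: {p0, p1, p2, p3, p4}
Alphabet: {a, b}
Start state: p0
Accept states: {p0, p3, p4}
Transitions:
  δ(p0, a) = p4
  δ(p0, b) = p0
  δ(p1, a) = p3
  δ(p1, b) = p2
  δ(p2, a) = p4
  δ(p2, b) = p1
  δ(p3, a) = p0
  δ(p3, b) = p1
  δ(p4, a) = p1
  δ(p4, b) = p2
ε, a, b, ba, bb, aaa, aba, bba, bbb, aaaa, aaba, abba, baaa, baba, bbba, bbbb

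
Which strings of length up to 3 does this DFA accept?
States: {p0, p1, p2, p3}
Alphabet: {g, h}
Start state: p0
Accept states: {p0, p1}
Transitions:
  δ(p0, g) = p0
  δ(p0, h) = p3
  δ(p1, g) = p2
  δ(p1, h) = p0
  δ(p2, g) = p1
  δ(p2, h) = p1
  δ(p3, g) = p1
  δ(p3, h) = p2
ε, g, gg, hg, ggg, ghg, hgh, hhg, hhh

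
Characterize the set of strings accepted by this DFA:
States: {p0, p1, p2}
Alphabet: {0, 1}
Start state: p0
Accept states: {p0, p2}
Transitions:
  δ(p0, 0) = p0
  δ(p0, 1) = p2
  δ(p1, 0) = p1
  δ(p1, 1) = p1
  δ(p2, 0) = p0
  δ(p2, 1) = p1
Testing a few strings:
  '101' → accept
  '0' → accept
  '0100' → accept
  '010' → accept
State roles: p0=last symbol not 1 (ok); p1=saw 11 (dead); p2=last symbol 1 (ok)
All binary strings with no two consecutive 1's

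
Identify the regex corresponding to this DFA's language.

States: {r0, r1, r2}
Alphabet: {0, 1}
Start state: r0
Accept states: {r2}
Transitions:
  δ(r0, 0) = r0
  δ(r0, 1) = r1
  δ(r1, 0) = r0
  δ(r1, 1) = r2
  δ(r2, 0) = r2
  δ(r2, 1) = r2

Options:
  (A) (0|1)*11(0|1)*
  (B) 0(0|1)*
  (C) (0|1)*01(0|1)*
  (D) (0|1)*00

Check each option against the DFA on short strings; one disagreement eliminates an option:
  (A) (0|1)*11(0|1)*: agrees with the DFA on every string of length ≤ 6
  (B) 0(0|1)*: on '0' the DFA goes r0 → r0 and rejects (r0 ∉ Accept), but the regex matches it → eliminate
  (C) (0|1)*01(0|1)*: on '01' the DFA goes r0 → r0 → r1 and rejects (r1 ∉ Accept), but the regex matches it → eliminate
  (D) (0|1)*00: on '00' the DFA goes r0 → r0 → r0 and rejects (r0 ∉ Accept), but the regex matches it → eliminate
Only (A) is consistent with the DFA.
(A) (0|1)*11(0|1)*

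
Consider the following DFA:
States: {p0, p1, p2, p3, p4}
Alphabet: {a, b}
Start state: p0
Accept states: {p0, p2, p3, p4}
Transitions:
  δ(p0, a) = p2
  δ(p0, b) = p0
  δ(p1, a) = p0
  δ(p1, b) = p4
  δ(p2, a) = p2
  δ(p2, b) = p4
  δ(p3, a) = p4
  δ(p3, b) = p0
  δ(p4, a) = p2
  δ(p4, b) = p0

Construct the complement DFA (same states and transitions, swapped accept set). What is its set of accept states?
Complement accept states = All states \ Original accept states
= {p0, p1, p2, p3, p4} \ {p0, p2, p3, p4}
{p1}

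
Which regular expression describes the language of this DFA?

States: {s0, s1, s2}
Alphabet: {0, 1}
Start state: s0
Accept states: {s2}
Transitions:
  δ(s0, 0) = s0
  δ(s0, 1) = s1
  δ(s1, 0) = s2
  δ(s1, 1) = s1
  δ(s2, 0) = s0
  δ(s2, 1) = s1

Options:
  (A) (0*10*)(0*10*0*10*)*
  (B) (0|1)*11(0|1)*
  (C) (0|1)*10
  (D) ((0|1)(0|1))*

Check each option against the DFA on short strings; one disagreement eliminates an option:
  (A) (0*10*)(0*10*0*10*)*: on '1' the DFA goes s0 → s1 and rejects (s1 ∉ Accept), but the regex matches it → eliminate
  (B) (0|1)*11(0|1)*: on '10' the DFA goes s0 → s1 → s2 and accepts (s2 ∈ Accept), but the regex does not match it → eliminate
  (C) (0|1)*10: agrees with the DFA on every string of length ≤ 6
  (D) ((0|1)(0|1))*: on ε the DFA stays in s0 and rejects (s0 ∉ Accept), but the regex matches it → eliminate
Only (C) is consistent with the DFA.
(C) (0|1)*10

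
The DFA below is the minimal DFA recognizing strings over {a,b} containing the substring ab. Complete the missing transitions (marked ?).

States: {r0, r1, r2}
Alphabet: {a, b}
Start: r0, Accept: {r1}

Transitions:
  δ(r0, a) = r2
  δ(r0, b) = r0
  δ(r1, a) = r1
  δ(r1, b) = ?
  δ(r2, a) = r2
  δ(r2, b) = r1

From the language and accept set, identify what each state tracks — r0: no a seen yet; r1: substring ab seen; r2: seen a a, waiting for b.
Each missing δ(q, a) is the state matching the new tracked value after reading a.
δ(r1, b) = r1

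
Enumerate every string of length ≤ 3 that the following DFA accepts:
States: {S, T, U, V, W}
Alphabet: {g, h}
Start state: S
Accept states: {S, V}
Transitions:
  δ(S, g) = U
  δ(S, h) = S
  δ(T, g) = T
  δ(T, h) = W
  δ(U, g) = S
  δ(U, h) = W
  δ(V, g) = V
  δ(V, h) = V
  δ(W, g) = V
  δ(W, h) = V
ε, h, gg, hh, ggh, ghg, ghh, hgg, hhh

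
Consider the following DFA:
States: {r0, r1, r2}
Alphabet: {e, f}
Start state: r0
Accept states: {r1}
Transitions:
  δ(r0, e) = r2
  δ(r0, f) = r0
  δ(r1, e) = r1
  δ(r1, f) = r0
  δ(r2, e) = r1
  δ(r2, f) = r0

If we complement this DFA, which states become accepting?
Complement accept states = All states \ Original accept states
= {r0, r1, r2} \ {r1}
{r0, r2}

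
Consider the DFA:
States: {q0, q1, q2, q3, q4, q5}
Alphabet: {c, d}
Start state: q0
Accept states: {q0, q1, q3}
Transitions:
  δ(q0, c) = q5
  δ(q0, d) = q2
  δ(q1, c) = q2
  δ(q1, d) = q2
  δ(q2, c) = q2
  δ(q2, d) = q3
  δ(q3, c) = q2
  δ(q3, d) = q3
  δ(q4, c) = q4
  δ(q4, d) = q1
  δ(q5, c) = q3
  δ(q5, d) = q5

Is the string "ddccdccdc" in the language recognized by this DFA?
Processing string "ddccdccdc":
  q0 --d--> q2
  q2 --d--> q3
  q3 --c--> q2
  q2 --c--> q2
  q2 --d--> q3
  q3 --c--> q2
  q2 --c--> q2
  q2 --d--> q3
  q3 --c--> q2
Final state: q2
Accept states: {q0, q1, q3}
No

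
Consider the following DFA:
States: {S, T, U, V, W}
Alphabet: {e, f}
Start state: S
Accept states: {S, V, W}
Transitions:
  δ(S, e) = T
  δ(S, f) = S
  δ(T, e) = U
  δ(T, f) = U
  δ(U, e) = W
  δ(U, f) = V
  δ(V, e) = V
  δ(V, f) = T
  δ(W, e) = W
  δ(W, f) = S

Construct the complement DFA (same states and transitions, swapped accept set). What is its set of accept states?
Complement accept states = All states \ Original accept states
= {S, T, U, V, W} \ {S, V, W}
{T, U}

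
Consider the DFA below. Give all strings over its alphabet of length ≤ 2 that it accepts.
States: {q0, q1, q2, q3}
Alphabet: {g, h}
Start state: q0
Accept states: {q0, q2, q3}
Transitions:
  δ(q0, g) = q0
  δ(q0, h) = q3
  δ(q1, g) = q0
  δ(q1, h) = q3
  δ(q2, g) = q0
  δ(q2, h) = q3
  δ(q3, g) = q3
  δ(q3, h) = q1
ε, g, h, gg, gh, hg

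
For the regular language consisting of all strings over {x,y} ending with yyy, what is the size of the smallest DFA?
By Myhill–Nerode, count the distinguishable equivalence classes: 4 classes — one per longest suffix of the input that is a prefix of 'yyy' (lengths 0 through 3); only the length-3 class is accepting.
4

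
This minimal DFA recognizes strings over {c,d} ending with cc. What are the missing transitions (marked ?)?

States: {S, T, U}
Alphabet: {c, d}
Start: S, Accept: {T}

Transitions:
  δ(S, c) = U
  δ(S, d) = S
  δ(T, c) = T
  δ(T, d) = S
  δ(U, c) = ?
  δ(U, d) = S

From the language and accept set, identify what each state tracks — S: last symbol not c; T: two trailing c's; U: one trailing c.
Each missing δ(q, a) is the state matching the new tracked value after reading a.
δ(U, c) = T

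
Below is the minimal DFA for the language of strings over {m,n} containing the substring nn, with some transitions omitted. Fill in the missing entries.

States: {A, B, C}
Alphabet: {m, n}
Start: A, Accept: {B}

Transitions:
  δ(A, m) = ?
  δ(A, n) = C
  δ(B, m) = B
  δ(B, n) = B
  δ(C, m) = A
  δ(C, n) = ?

From the language and accept set, identify what each state tracks — A: no progress toward nn; B: substring nn seen; C: one trailing n.
Each missing δ(q, a) is the state matching the new tracked value after reading a.
δ(A, m) = A; δ(C, n) = B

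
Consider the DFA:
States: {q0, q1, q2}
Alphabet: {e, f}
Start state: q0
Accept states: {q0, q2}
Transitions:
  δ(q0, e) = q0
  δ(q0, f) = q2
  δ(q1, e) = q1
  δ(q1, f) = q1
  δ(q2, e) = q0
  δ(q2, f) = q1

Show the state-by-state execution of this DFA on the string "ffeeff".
read 'f': q0 → q2
  read 'f': q2 → q1
  read 'e': q1 → q1
  read 'e': q1 → q1
  read 'f': q1 → q1
  read 'f': q1 → q1
q0 -> q2 -> q1 -> q1 -> q1 -> q1 -> q1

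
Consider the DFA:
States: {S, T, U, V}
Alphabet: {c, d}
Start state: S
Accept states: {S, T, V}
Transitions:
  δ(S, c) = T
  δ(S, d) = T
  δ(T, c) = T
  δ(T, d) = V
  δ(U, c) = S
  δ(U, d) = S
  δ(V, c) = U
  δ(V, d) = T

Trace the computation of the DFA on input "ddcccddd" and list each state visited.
read 'd': S → T
  read 'd': T → V
  read 'c': V → U
  read 'c': U → S
  read 'c': S → T
  read 'd': T → V
  read 'd': V → T
  read 'd': T → V
S -> T -> V -> U -> S -> T -> V -> T -> V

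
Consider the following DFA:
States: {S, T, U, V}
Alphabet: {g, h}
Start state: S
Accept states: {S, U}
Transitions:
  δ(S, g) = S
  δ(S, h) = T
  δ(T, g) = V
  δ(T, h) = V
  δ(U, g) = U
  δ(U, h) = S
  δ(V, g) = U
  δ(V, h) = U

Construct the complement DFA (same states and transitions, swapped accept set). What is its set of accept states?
Complement accept states = All states \ Original accept states
= {S, T, U, V} \ {S, U}
{T, V}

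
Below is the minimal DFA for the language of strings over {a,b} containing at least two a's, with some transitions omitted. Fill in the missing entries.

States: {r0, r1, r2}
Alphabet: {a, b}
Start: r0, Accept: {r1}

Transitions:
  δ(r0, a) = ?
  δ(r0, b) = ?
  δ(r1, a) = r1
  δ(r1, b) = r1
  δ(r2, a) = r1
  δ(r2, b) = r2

From the language and accept set, identify what each state tracks — r0: zero a's seen; r1: ≥ two a's seen; r2: one a seen.
Each missing δ(q, a) is the state matching the new tracked value after reading a.
δ(r0, a) = r2; δ(r0, b) = r0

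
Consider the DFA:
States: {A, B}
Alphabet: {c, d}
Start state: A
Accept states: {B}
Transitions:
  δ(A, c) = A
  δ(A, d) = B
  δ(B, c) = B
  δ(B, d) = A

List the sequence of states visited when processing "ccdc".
read 'c': A → A
  read 'c': A → A
  read 'd': A → B
  read 'c': B → B
A -> A -> A -> B -> B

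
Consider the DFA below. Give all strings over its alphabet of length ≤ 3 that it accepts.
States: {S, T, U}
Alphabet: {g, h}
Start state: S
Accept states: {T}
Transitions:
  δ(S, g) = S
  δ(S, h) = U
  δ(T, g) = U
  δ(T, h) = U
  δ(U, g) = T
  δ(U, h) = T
hg, hh, ghg, ghh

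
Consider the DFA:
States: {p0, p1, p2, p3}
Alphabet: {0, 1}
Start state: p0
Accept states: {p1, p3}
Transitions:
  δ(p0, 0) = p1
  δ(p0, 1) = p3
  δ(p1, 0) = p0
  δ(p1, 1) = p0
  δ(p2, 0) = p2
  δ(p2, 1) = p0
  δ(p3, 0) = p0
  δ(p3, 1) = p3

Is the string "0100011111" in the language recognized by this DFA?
Processing string "0100011111":
  p0 --0--> p1
  p1 --1--> p0
  p0 --0--> p1
  p1 --0--> p0
  p0 --0--> p1
  p1 --1--> p0
  p0 --1--> p3
  p3 --1--> p3
  p3 --1--> p3
  p3 --1--> p3
Final state: p3
Accept states: {p1, p3}
Yes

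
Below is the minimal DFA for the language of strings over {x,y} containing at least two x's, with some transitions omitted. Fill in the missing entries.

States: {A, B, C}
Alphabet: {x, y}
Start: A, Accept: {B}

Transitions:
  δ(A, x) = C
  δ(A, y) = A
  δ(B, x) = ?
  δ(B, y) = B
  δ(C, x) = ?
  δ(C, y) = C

From the language and accept set, identify what each state tracks — A: zero x's seen; B: ≥ two x's seen; C: one x seen.
Each missing δ(q, a) is the state matching the new tracked value after reading a.
δ(B, x) = B; δ(C, x) = B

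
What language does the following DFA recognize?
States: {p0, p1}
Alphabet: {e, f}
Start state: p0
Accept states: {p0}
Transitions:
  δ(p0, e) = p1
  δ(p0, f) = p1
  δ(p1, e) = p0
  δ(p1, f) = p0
Testing a few strings:
  'fe' → accept
  'ff' → accept
  'f' → reject
  'ee' → accept
State roles: p0=even length so far; p1=odd length so far
All strings over {e,f} of even length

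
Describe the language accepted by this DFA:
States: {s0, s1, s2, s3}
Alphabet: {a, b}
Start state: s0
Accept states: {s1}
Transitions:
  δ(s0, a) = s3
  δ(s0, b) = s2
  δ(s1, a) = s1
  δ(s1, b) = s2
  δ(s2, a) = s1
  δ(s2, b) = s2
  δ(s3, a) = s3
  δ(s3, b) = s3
Testing a few strings:
  'a' → reject
  'aba' → reject
  'abb' → reject
  'ba' → accept
State roles: s0=no input read; s1=started with b, last symbol a; s2=started with b, last symbol b; s3=started with a (dead)
All strings over {a,b} that start with b and end with a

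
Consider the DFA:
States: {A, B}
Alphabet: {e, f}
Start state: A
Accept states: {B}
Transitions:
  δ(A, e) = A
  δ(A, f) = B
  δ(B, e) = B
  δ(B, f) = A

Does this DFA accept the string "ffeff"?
Processing string "ffeff":
  A --f--> B
  B --f--> A
  A --e--> A
  A --f--> B
  B --f--> A
Final state: A
Accept states: {B}
No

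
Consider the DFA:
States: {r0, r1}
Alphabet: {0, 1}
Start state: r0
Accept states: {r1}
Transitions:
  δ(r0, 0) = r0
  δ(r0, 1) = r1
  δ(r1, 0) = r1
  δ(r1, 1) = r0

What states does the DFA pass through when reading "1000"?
read '1': r0 → r1
  read '0': r1 → r1
  read '0': r1 → r1
  read '0': r1 → r1
r0 -> r1 -> r1 -> r1 -> r1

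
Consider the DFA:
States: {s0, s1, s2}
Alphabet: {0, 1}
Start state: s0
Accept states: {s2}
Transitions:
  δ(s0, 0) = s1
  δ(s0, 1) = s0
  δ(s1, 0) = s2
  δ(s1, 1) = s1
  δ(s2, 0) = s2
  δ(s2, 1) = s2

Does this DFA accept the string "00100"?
Processing string "00100":
  s0 --0--> s1
  s1 --0--> s2
  s2 --1--> s2
  s2 --0--> s2
  s2 --0--> s2
Final state: s2
Accept states: {s2}
Yes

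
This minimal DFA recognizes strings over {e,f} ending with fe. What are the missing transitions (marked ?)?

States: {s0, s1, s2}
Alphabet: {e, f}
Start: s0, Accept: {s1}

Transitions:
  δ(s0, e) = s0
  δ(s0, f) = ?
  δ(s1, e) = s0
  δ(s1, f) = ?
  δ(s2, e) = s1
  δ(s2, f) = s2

From the language and accept set, identify what each state tracks — s0: no suffix match; s1: suffix is fe; s2: one trailing f.
Each missing δ(q, a) is the state matching the new tracked value after reading a.
δ(s0, f) = s2; δ(s1, f) = s2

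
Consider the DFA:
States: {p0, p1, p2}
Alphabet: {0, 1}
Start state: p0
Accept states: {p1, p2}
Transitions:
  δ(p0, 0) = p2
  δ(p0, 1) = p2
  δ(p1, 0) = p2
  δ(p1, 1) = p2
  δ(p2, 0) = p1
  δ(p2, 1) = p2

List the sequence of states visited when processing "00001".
read '0': p0 → p2
  read '0': p2 → p1
  read '0': p1 → p2
  read '0': p2 → p1
  read '1': p1 → p2
p0 -> p2 -> p1 -> p2 -> p1 -> p2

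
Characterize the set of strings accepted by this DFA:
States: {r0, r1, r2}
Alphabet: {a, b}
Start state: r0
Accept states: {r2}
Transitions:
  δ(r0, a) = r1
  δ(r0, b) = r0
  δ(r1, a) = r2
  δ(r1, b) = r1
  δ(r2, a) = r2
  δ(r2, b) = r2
Testing a few strings:
  'a' → reject
  'aab' → accept
  'bb' → reject
  'abbb' → reject
State roles: r0=zero a's seen; r1=one a seen; r2=≥ two a's seen
All strings over {a,b} containing at least two a's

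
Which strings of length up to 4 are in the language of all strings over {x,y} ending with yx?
yx, xyx, yyx, xxyx, xyyx, yxyx, yyyx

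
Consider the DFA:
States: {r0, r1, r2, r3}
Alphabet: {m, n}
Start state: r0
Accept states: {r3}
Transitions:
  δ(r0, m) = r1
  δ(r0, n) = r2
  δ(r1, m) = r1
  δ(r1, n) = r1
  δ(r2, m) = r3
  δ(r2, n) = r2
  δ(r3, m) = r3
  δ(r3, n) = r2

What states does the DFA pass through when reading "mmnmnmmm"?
read 'm': r0 → r1
  read 'm': r1 → r1
  read 'n': r1 → r1
  read 'm': r1 → r1
  read 'n': r1 → r1
  read 'm': r1 → r1
  read 'm': r1 → r1
  read 'm': r1 → r1
r0 -> r1 -> r1 -> r1 -> r1 -> r1 -> r1 -> r1 -> r1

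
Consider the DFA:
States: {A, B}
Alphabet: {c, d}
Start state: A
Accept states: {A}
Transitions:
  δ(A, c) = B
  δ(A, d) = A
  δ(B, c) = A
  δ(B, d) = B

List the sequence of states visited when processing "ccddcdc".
read 'c': A → B
  read 'c': B → A
  read 'd': A → A
  read 'd': A → A
  read 'c': A → B
  read 'd': B → B
  read 'c': B → A
A -> B -> A -> A -> A -> B -> B -> A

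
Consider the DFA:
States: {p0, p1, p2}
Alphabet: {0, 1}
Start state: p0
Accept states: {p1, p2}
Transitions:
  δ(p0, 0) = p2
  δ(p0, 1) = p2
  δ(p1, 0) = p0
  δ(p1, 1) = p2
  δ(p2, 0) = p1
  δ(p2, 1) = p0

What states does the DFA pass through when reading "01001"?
read '0': p0 → p2
  read '1': p2 → p0
  read '0': p0 → p2
  read '0': p2 → p1
  read '1': p1 → p2
p0 -> p2 -> p0 -> p2 -> p1 -> p2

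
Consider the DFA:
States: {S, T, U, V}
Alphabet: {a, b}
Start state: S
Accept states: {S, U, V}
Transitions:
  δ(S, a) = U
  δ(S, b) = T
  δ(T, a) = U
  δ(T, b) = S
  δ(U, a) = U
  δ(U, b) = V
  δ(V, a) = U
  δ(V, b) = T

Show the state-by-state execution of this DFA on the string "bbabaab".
read 'b': S → T
  read 'b': T → S
  read 'a': S → U
  read 'b': U → V
  read 'a': V → U
  read 'a': U → U
  read 'b': U → V
S -> T -> S -> U -> V -> U -> U -> V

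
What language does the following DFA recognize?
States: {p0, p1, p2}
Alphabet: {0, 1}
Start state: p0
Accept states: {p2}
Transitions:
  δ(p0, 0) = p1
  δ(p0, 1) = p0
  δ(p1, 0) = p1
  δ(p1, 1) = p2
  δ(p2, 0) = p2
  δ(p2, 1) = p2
Testing a few strings:
  '01' → accept
  '0' → reject
  '0011' → accept
  '1' → reject
State roles: p0=no 0 seen yet; p1=seen a 0, waiting for 1; p2=substring 01 seen
All binary strings containing the substring 01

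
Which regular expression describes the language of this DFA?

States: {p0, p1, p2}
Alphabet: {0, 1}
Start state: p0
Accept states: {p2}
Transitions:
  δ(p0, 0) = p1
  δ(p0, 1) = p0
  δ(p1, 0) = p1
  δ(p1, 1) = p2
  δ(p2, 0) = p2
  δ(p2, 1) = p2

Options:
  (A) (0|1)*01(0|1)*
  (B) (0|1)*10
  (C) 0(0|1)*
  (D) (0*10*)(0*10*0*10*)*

Check each option against the DFA on short strings; one disagreement eliminates an option:
  (A) (0|1)*01(0|1)*: agrees with the DFA on every string of length ≤ 6
  (B) (0|1)*10: on '01' the DFA goes p0 → p1 → p2 and accepts (p2 ∈ Accept), but the regex does not match it → eliminate
  (C) 0(0|1)*: on '0' the DFA goes p0 → p1 and rejects (p1 ∉ Accept), but the regex matches it → eliminate
  (D) (0*10*)(0*10*0*10*)*: on '1' the DFA goes p0 → p0 and rejects (p0 ∉ Accept), but the regex matches it → eliminate
Only (A) is consistent with the DFA.
(A) (0|1)*01(0|1)*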